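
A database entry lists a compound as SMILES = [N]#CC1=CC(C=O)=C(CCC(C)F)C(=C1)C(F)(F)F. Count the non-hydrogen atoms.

19

Every atom symbol written in the SMILES (organic subset) is one heavy atom; implicit H are not written.
Heavy atoms by element → C:13, F:4, N:1, O:1.
Total: 19.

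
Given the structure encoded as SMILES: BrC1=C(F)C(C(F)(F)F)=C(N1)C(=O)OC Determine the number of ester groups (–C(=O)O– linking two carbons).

The ester motif appears at heavy-atom position 12 in the SMILES.
Ester count: 1.

1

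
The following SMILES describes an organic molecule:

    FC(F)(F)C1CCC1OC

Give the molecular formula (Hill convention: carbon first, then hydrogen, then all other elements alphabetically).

C6H9F3O

Walk through each heavy atom and fill implicit hydrogens from standard valence (C 4, N 3, O 2, S 2, halogen 1):
  atom 1: F (halogen, monovalent) → 0 H
  atom 2: C, bond orders sum to 4 (valence 4) → 0 H
  atom 3: F (halogen, monovalent) → 0 H
  atom 4: F (halogen, monovalent) → 0 H
  atom 5: C, bond orders sum to 3 (valence 4) → 1 H
  atom 6: C, bond orders sum to 2 (valence 4) → 2 H
  atom 7: C, bond orders sum to 2 (valence 4) → 2 H
  atom 8: C, bond orders sum to 3 (valence 4) → 1 H
  atom 9: O, bond orders sum to 2 (valence 2) → 0 H
  atom 10: C, bond orders sum to 1 (valence 4) → 3 H
Totals → C:6, H:9, F:3, O:1.
In Hill order: C6H9F3O.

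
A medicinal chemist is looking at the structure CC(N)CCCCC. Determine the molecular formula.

C7H17N

Walk through each heavy atom and fill implicit hydrogens from standard valence (C 4, N 3, O 2, S 2, halogen 1):
  atom 1: C, bond orders sum to 1 (valence 4) → 3 H
  atom 2: C, bond orders sum to 3 (valence 4) → 1 H
  atom 3: N, bond orders sum to 1 (valence 3) → 2 H
  atom 4: C, bond orders sum to 2 (valence 4) → 2 H
  atom 5: C, bond orders sum to 2 (valence 4) → 2 H
  atom 6: C, bond orders sum to 2 (valence 4) → 2 H
  atom 7: C, bond orders sum to 2 (valence 4) → 2 H
  atom 8: C, bond orders sum to 1 (valence 4) → 3 H
Totals → C:7, H:17, N:1.
In Hill order: C7H17N.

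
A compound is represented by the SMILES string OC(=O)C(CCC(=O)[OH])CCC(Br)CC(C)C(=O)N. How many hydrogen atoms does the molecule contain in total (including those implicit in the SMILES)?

20

Walk through each heavy atom and fill implicit hydrogens from standard valence (C 4, N 3, O 2, S 2, halogen 1):
  atom 1: O, bond orders sum to 1 (valence 2) → 1 H
  atom 2: C, bond orders sum to 4 (valence 4) → 0 H
  atom 3: O, bond orders sum to 2 (valence 2) → 0 H
  atom 4: C, bond orders sum to 3 (valence 4) → 1 H
  atom 5: C, bond orders sum to 2 (valence 4) → 2 H
  atom 6: C, bond orders sum to 2 (valence 4) → 2 H
  atom 7: C, bond orders sum to 4 (valence 4) → 0 H
  atom 8: O, bond orders sum to 2 (valence 2) → 0 H
  atom 9: O with explicit H count 1
  atom 10: C, bond orders sum to 2 (valence 4) → 2 H
  atom 11: C, bond orders sum to 2 (valence 4) → 2 H
  atom 12: C, bond orders sum to 3 (valence 4) → 1 H
  atom 13: Br (halogen, monovalent) → 0 H
  atom 14: C, bond orders sum to 2 (valence 4) → 2 H
  atom 15: C, bond orders sum to 3 (valence 4) → 1 H
  atom 16: C, bond orders sum to 1 (valence 4) → 3 H
  atom 17: C, bond orders sum to 4 (valence 4) → 0 H
  atom 18: O, bond orders sum to 2 (valence 2) → 0 H
  atom 19: N, bond orders sum to 1 (valence 3) → 2 H
Total hydrogens: 20.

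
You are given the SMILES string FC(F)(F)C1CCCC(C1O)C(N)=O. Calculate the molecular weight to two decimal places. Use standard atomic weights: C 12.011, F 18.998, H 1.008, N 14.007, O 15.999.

211.18 g/mol

First, the molecular formula is C8H12F3NO2 (counting implicit H from valence).
  C: 8 × 12.011 = 96.088
  F: 3 × 18.998 = 56.994
  H: 12 × 1.008 = 12.096
  N: 1 × 14.007 = 14.007
  O: 2 × 15.999 = 31.998
Sum: 8×12.011 + 3×18.998 + 12×1.008 + 1×14.007 + 2×15.999 = 211.183 → 211.18 g/mol.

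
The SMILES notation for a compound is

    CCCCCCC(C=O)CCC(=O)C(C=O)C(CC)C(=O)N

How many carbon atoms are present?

17

Count every carbon token in the SMILES (each C, including those in ring-closure positions and inside branches).
Carbon count: 17.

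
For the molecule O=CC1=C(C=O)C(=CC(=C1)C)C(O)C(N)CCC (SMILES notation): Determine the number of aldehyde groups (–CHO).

The aldehyde motif appears at heavy-atom positions 2, 5 in the SMILES.
Other groups present: 1 hydroxyl, 1 primary amine.
Aldehyde count: 2.

2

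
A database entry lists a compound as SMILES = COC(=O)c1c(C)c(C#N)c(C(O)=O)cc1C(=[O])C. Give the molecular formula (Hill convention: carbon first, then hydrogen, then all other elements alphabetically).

C13H11NO5

Walk through each heavy atom and fill implicit hydrogens from standard valence (C 4, N 3, O 2, S 2, halogen 1); for lowercase aromatic atoms, an aromatic c carries 1 H when it has two neighbours and 0 H with three, and aromatic n carries 0 H:
  atom 1: C, bond orders sum to 1 (valence 4) → 3 H
  atom 2: O, bond orders sum to 2 (valence 2) → 0 H
  atom 3: C, bond orders sum to 4 (valence 4) → 0 H
  atom 4: O, bond orders sum to 2 (valence 2) → 0 H
  atom 5: aromatic c, 3 neighbours → 0 H
  atom 6: aromatic c, 3 neighbours → 0 H
  atom 7: C, bond orders sum to 1 (valence 4) → 3 H
  atom 8: aromatic c, 3 neighbours → 0 H
  atom 9: C, bond orders sum to 4 (valence 4) → 0 H
  atom 10: N, bond orders sum to 3 (valence 3) → 0 H
  atom 11: aromatic c, 3 neighbours → 0 H
  atom 12: C, bond orders sum to 4 (valence 4) → 0 H
  atom 13: O, bond orders sum to 1 (valence 2) → 1 H
  atom 14: O, bond orders sum to 2 (valence 2) → 0 H
  atom 15: aromatic c, 2 neighbours → 1 H
  atom 16: aromatic c, 3 neighbours → 0 H
  atom 17: C, bond orders sum to 4 (valence 4) → 0 H
  atom 18: O with explicit H count 0
  atom 19: C, bond orders sum to 1 (valence 4) → 3 H
Totals → C:13, H:11, N:1, O:5.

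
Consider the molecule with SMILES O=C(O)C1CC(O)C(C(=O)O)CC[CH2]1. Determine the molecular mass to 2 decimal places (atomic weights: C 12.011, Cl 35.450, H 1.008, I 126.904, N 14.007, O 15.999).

202.21 g/mol

First, the molecular formula is C9H14O5 (counting implicit H from valence).
  C: 9 × 12.011 = 108.099
  H: 14 × 1.008 = 14.112
  O: 5 × 15.999 = 79.995
Sum: 9×12.011 + 14×1.008 + 5×15.999 = 202.206 → 202.21 g/mol.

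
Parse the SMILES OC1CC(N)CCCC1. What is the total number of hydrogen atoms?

15

Walk through each heavy atom and fill implicit hydrogens from standard valence (C 4, N 3, O 2, S 2, halogen 1):
  atom 1: O, bond orders sum to 1 (valence 2) → 1 H
  atom 2: C, bond orders sum to 3 (valence 4) → 1 H
  atom 3: C, bond orders sum to 2 (valence 4) → 2 H
  atom 4: C, bond orders sum to 3 (valence 4) → 1 H
  atom 5: N, bond orders sum to 1 (valence 3) → 2 H
  atom 6: C, bond orders sum to 2 (valence 4) → 2 H
  atom 7: C, bond orders sum to 2 (valence 4) → 2 H
  atom 8: C, bond orders sum to 2 (valence 4) → 2 H
  atom 9: C, bond orders sum to 2 (valence 4) → 2 H
Total hydrogens: 15.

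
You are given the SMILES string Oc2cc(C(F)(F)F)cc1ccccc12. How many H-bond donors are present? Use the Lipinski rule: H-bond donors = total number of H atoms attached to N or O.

Donors: find every N or O and count the H atoms it carries.
  atom 1 (O): bond orders sum to 1 → 1 H
Lipinski HBD = 1.

1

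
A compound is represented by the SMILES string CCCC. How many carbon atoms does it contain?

4

Count every carbon token in the SMILES (each C, including those in ring-closure positions and inside branches).
Carbon count: 4.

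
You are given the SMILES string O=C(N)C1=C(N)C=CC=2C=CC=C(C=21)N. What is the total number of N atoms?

3

Scan the SMILES for N atoms (remember two-letter symbols like Cl and Br are single atoms).
Nitrogen count: 3.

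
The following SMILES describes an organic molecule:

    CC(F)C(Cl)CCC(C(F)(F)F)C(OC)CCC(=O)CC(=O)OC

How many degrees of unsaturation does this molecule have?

2

Molecular formula: C15H23ClF4O4.
DoU = (2C + 2 + N − H − X) / 2, where X is the halogen count and O/S are ignored.
    = (2·15 + 2 + 0 − 23 − 5) / 2 = 4 / 2 = 2.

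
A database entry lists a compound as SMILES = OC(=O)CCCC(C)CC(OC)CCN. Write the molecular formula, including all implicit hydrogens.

Walk through each heavy atom and fill implicit hydrogens from standard valence (C 4, N 3, O 2, S 2, halogen 1):
  atom 1: O, bond orders sum to 1 (valence 2) → 1 H
  atom 2: C, bond orders sum to 4 (valence 4) → 0 H
  atom 3: O, bond orders sum to 2 (valence 2) → 0 H
  atom 4: C, bond orders sum to 2 (valence 4) → 2 H
  atom 5: C, bond orders sum to 2 (valence 4) → 2 H
  atom 6: C, bond orders sum to 2 (valence 4) → 2 H
  atom 7: C, bond orders sum to 3 (valence 4) → 1 H
  atom 8: C, bond orders sum to 1 (valence 4) → 3 H
  atom 9: C, bond orders sum to 2 (valence 4) → 2 H
  atom 10: C, bond orders sum to 3 (valence 4) → 1 H
  atom 11: O, bond orders sum to 2 (valence 2) → 0 H
  atom 12: C, bond orders sum to 1 (valence 4) → 3 H
  atom 13: C, bond orders sum to 2 (valence 4) → 2 H
  atom 14: C, bond orders sum to 2 (valence 4) → 2 H
  atom 15: N, bond orders sum to 1 (valence 3) → 2 H
Totals → C:11, H:23, N:1, O:3.

C11H23NO3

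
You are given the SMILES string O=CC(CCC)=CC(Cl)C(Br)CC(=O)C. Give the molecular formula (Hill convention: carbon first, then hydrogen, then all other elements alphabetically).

C11H16BrClO2

Walk through each heavy atom and fill implicit hydrogens from standard valence (C 4, N 3, O 2, S 2, halogen 1):
  atom 1: O, bond orders sum to 2 (valence 2) → 0 H
  atom 2: C, bond orders sum to 3 (valence 4) → 1 H
  atom 3: C, bond orders sum to 4 (valence 4) → 0 H
  atom 4: C, bond orders sum to 2 (valence 4) → 2 H
  atom 5: C, bond orders sum to 2 (valence 4) → 2 H
  atom 6: C, bond orders sum to 1 (valence 4) → 3 H
  atom 7: C, bond orders sum to 3 (valence 4) → 1 H
  atom 8: C, bond orders sum to 3 (valence 4) → 1 H
  atom 9: Cl (halogen, monovalent) → 0 H
  atom 10: C, bond orders sum to 3 (valence 4) → 1 H
  atom 11: Br (halogen, monovalent) → 0 H
  atom 12: C, bond orders sum to 2 (valence 4) → 2 H
  atom 13: C, bond orders sum to 4 (valence 4) → 0 H
  atom 14: O, bond orders sum to 2 (valence 2) → 0 H
  atom 15: C, bond orders sum to 1 (valence 4) → 3 H
Totals → C:11, H:16, Br:1, Cl:1, O:2.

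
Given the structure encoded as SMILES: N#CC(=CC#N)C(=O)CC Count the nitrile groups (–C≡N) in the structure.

The nitrile motif appears at heavy-atom positions 2, 5 in the SMILES.
Other groups present: 1 alkene, 1 ketone.
Nitrile count: 2.

2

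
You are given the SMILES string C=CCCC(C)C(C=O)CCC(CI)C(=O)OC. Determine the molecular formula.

Walk through each heavy atom and fill implicit hydrogens from standard valence (C 4, N 3, O 2, S 2, halogen 1):
  atom 1: C, bond orders sum to 2 (valence 4) → 2 H
  atom 2: C, bond orders sum to 3 (valence 4) → 1 H
  atom 3: C, bond orders sum to 2 (valence 4) → 2 H
  atom 4: C, bond orders sum to 2 (valence 4) → 2 H
  atom 5: C, bond orders sum to 3 (valence 4) → 1 H
  atom 6: C, bond orders sum to 1 (valence 4) → 3 H
  atom 7: C, bond orders sum to 3 (valence 4) → 1 H
  atom 8: C, bond orders sum to 3 (valence 4) → 1 H
  atom 9: O, bond orders sum to 2 (valence 2) → 0 H
  atom 10: C, bond orders sum to 2 (valence 4) → 2 H
  atom 11: C, bond orders sum to 2 (valence 4) → 2 H
  atom 12: C, bond orders sum to 3 (valence 4) → 1 H
  atom 13: C, bond orders sum to 2 (valence 4) → 2 H
  atom 14: I (halogen, monovalent) → 0 H
  atom 15: C, bond orders sum to 4 (valence 4) → 0 H
  atom 16: O, bond orders sum to 2 (valence 2) → 0 H
  atom 17: O, bond orders sum to 2 (valence 2) → 0 H
  atom 18: C, bond orders sum to 1 (valence 4) → 3 H
Totals → C:14, H:23, I:1, O:3.

C14H23IO3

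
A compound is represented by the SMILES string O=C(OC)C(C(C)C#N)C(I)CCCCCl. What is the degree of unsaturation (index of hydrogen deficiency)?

Molecular formula: C11H17ClINO2.
DoU = (2C + 2 + N − H − X) / 2, where X is the halogen count and O/S are ignored.
    = (2·11 + 2 + 1 − 17 − 2) / 2 = 6 / 2 = 3.

3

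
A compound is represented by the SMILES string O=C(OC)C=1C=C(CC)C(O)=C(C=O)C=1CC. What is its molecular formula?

Walk through each heavy atom and fill implicit hydrogens from standard valence (C 4, N 3, O 2, S 2, halogen 1):
  atom 1: O, bond orders sum to 2 (valence 2) → 0 H
  atom 2: C, bond orders sum to 4 (valence 4) → 0 H
  atom 3: O, bond orders sum to 2 (valence 2) → 0 H
  atom 4: C, bond orders sum to 1 (valence 4) → 3 H
  atom 5: C, bond orders sum to 4 (valence 4) → 0 H
  atom 6: C, bond orders sum to 3 (valence 4) → 1 H
  atom 7: C, bond orders sum to 4 (valence 4) → 0 H
  atom 8: C, bond orders sum to 2 (valence 4) → 2 H
  atom 9: C, bond orders sum to 1 (valence 4) → 3 H
  atom 10: C, bond orders sum to 4 (valence 4) → 0 H
  atom 11: O, bond orders sum to 1 (valence 2) → 1 H
  atom 12: C, bond orders sum to 4 (valence 4) → 0 H
  atom 13: C, bond orders sum to 3 (valence 4) → 1 H
  atom 14: O, bond orders sum to 2 (valence 2) → 0 H
  atom 15: C, bond orders sum to 4 (valence 4) → 0 H
  atom 16: C, bond orders sum to 2 (valence 4) → 2 H
  atom 17: C, bond orders sum to 1 (valence 4) → 3 H
Totals → C:13, H:16, O:4.

C13H16O4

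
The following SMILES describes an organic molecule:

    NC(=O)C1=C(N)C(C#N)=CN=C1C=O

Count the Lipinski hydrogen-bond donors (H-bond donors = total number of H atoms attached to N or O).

4

Donors: find every N or O and count the H atoms it carries.
  atom 1 (N): bond orders sum to 1 → 2 H
  atom 3 (O): bond orders sum to 2 → 0 H
  atom 6 (N): bond orders sum to 1 → 2 H
  atom 9 (N): bond orders sum to 3 → 0 H
  atom 11 (N): bond orders sum to 3 → 0 H
  atom 14 (O): bond orders sum to 2 → 0 H
Lipinski HBD = 4.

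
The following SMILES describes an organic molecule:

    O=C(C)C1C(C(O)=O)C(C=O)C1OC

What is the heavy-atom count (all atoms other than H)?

14

Every atom symbol written in the SMILES (organic subset) is one heavy atom; implicit H are not written.
Heavy atoms by element → C:9, O:5.
Total: 14.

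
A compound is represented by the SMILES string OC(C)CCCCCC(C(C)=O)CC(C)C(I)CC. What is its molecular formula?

Walk through each heavy atom and fill implicit hydrogens from standard valence (C 4, N 3, O 2, S 2, halogen 1):
  atom 1: O, bond orders sum to 1 (valence 2) → 1 H
  atom 2: C, bond orders sum to 3 (valence 4) → 1 H
  atom 3: C, bond orders sum to 1 (valence 4) → 3 H
  atom 4: C, bond orders sum to 2 (valence 4) → 2 H
  atom 5: C, bond orders sum to 2 (valence 4) → 2 H
  atom 6: C, bond orders sum to 2 (valence 4) → 2 H
  atom 7: C, bond orders sum to 2 (valence 4) → 2 H
  atom 8: C, bond orders sum to 2 (valence 4) → 2 H
  atom 9: C, bond orders sum to 3 (valence 4) → 1 H
  atom 10: C, bond orders sum to 4 (valence 4) → 0 H
  atom 11: C, bond orders sum to 1 (valence 4) → 3 H
  atom 12: O, bond orders sum to 2 (valence 2) → 0 H
  atom 13: C, bond orders sum to 2 (valence 4) → 2 H
  atom 14: C, bond orders sum to 3 (valence 4) → 1 H
  atom 15: C, bond orders sum to 1 (valence 4) → 3 H
  atom 16: C, bond orders sum to 3 (valence 4) → 1 H
  atom 17: I (halogen, monovalent) → 0 H
  atom 18: C, bond orders sum to 2 (valence 4) → 2 H
  atom 19: C, bond orders sum to 1 (valence 4) → 3 H
Totals → C:16, H:31, I:1, O:2.

C16H31IO2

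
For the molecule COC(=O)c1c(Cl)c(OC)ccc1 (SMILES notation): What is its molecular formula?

C9H9ClO3

Walk through each heavy atom and fill implicit hydrogens from standard valence (C 4, N 3, O 2, S 2, halogen 1); for lowercase aromatic atoms, an aromatic c carries 1 H when it has two neighbours and 0 H with three, and aromatic n carries 0 H:
  atom 1: C, bond orders sum to 1 (valence 4) → 3 H
  atom 2: O, bond orders sum to 2 (valence 2) → 0 H
  atom 3: C, bond orders sum to 4 (valence 4) → 0 H
  atom 4: O, bond orders sum to 2 (valence 2) → 0 H
  atom 5: aromatic c, 3 neighbours → 0 H
  atom 6: aromatic c, 3 neighbours → 0 H
  atom 7: Cl (halogen, monovalent) → 0 H
  atom 8: aromatic c, 3 neighbours → 0 H
  atom 9: O, bond orders sum to 2 (valence 2) → 0 H
  atom 10: C, bond orders sum to 1 (valence 4) → 3 H
  atom 11: aromatic c, 2 neighbours → 1 H
  atom 12: aromatic c, 2 neighbours → 1 H
  atom 13: aromatic c, 2 neighbours → 1 H
Totals → C:9, H:9, Cl:1, O:3.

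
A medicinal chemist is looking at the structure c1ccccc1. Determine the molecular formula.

C6H6

Walk through each heavy atom and fill implicit hydrogens from standard valence (C 4, N 3, O 2, S 2, halogen 1); for lowercase aromatic atoms, an aromatic c carries 1 H when it has two neighbours and 0 H with three, and aromatic n carries 0 H:
  atom 1: aromatic c, 2 neighbours → 1 H
  atom 2: aromatic c, 2 neighbours → 1 H
  atom 3: aromatic c, 2 neighbours → 1 H
  atom 4: aromatic c, 2 neighbours → 1 H
  atom 5: aromatic c, 2 neighbours → 1 H
  atom 6: aromatic c, 2 neighbours → 1 H
Totals → C:6, H:6.
In Hill order: C6H6.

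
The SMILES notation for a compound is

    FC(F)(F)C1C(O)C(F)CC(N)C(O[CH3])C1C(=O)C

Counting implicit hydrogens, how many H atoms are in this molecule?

17

Walk through each heavy atom and fill implicit hydrogens from standard valence (C 4, N 3, O 2, S 2, halogen 1):
  atom 1: F (halogen, monovalent) → 0 H
  atom 2: C, bond orders sum to 4 (valence 4) → 0 H
  atom 3: F (halogen, monovalent) → 0 H
  atom 4: F (halogen, monovalent) → 0 H
  atom 5: C, bond orders sum to 3 (valence 4) → 1 H
  atom 6: C, bond orders sum to 3 (valence 4) → 1 H
  atom 7: O, bond orders sum to 1 (valence 2) → 1 H
  atom 8: C, bond orders sum to 3 (valence 4) → 1 H
  atom 9: F (halogen, monovalent) → 0 H
  atom 10: C, bond orders sum to 2 (valence 4) → 2 H
  atom 11: C, bond orders sum to 3 (valence 4) → 1 H
  atom 12: N, bond orders sum to 1 (valence 3) → 2 H
  atom 13: C, bond orders sum to 3 (valence 4) → 1 H
  atom 14: O, bond orders sum to 2 (valence 2) → 0 H
  atom 15: C with explicit H count 3
  atom 16: C, bond orders sum to 3 (valence 4) → 1 H
  atom 17: C, bond orders sum to 4 (valence 4) → 0 H
  atom 18: O, bond orders sum to 2 (valence 2) → 0 H
  atom 19: C, bond orders sum to 1 (valence 4) → 3 H
Total hydrogens: 17.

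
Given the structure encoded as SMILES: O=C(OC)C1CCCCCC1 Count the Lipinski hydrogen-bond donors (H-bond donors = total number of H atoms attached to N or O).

0

Donors: find every N or O and count the H atoms it carries.
  atom 1 (O): bond orders sum to 2 → 0 H
  atom 3 (O): bond orders sum to 2 → 0 H
Lipinski HBD = 0.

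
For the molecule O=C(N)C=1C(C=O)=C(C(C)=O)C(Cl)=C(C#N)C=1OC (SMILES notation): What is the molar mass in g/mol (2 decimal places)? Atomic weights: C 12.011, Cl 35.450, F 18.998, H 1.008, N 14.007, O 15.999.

280.66 g/mol

First, the molecular formula is C12H9ClN2O4 (counting implicit H from valence).
  C: 12 × 12.011 = 144.132
  Cl: 1 × 35.450 = 35.450
  H: 9 × 1.008 = 9.072
  N: 2 × 14.007 = 28.014
  O: 4 × 15.999 = 63.996
Sum: 12×12.011 + 1×35.450 + 9×1.008 + 2×14.007 + 4×15.999 = 280.664 → 280.66 g/mol.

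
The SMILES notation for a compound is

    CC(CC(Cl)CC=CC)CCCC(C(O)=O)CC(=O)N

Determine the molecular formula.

Walk through each heavy atom and fill implicit hydrogens from standard valence (C 4, N 3, O 2, S 2, halogen 1):
  atom 1: C, bond orders sum to 1 (valence 4) → 3 H
  atom 2: C, bond orders sum to 3 (valence 4) → 1 H
  atom 3: C, bond orders sum to 2 (valence 4) → 2 H
  atom 4: C, bond orders sum to 3 (valence 4) → 1 H
  atom 5: Cl (halogen, monovalent) → 0 H
  atom 6: C, bond orders sum to 2 (valence 4) → 2 H
  atom 7: C, bond orders sum to 3 (valence 4) → 1 H
  atom 8: C, bond orders sum to 3 (valence 4) → 1 H
  atom 9: C, bond orders sum to 1 (valence 4) → 3 H
  atom 10: C, bond orders sum to 2 (valence 4) → 2 H
  atom 11: C, bond orders sum to 2 (valence 4) → 2 H
  atom 12: C, bond orders sum to 2 (valence 4) → 2 H
  atom 13: C, bond orders sum to 3 (valence 4) → 1 H
  atom 14: C, bond orders sum to 4 (valence 4) → 0 H
  atom 15: O, bond orders sum to 1 (valence 2) → 1 H
  atom 16: O, bond orders sum to 2 (valence 2) → 0 H
  atom 17: C, bond orders sum to 2 (valence 4) → 2 H
  atom 18: C, bond orders sum to 4 (valence 4) → 0 H
  atom 19: O, bond orders sum to 2 (valence 2) → 0 H
  atom 20: N, bond orders sum to 1 (valence 3) → 2 H
Totals → C:15, H:26, Cl:1, N:1, O:3.

C15H26ClNO3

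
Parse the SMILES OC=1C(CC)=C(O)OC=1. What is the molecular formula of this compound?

C6H8O3

Walk through each heavy atom and fill implicit hydrogens from standard valence (C 4, N 3, O 2, S 2, halogen 1):
  atom 1: O, bond orders sum to 1 (valence 2) → 1 H
  atom 2: C, bond orders sum to 4 (valence 4) → 0 H
  atom 3: C, bond orders sum to 4 (valence 4) → 0 H
  atom 4: C, bond orders sum to 2 (valence 4) → 2 H
  atom 5: C, bond orders sum to 1 (valence 4) → 3 H
  atom 6: C, bond orders sum to 4 (valence 4) → 0 H
  atom 7: O, bond orders sum to 1 (valence 2) → 1 H
  atom 8: O, bond orders sum to 2 (valence 2) → 0 H
  atom 9: C, bond orders sum to 3 (valence 4) → 1 H
Totals → C:6, H:8, O:3.
In Hill order: C6H8O3.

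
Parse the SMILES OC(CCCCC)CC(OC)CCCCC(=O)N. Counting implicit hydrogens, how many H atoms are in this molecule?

29

Walk through each heavy atom and fill implicit hydrogens from standard valence (C 4, N 3, O 2, S 2, halogen 1):
  atom 1: O, bond orders sum to 1 (valence 2) → 1 H
  atom 2: C, bond orders sum to 3 (valence 4) → 1 H
  atom 3: C, bond orders sum to 2 (valence 4) → 2 H
  atom 4: C, bond orders sum to 2 (valence 4) → 2 H
  atom 5: C, bond orders sum to 2 (valence 4) → 2 H
  atom 6: C, bond orders sum to 2 (valence 4) → 2 H
  atom 7: C, bond orders sum to 1 (valence 4) → 3 H
  atom 8: C, bond orders sum to 2 (valence 4) → 2 H
  atom 9: C, bond orders sum to 3 (valence 4) → 1 H
  atom 10: O, bond orders sum to 2 (valence 2) → 0 H
  atom 11: C, bond orders sum to 1 (valence 4) → 3 H
  atom 12: C, bond orders sum to 2 (valence 4) → 2 H
  atom 13: C, bond orders sum to 2 (valence 4) → 2 H
  atom 14: C, bond orders sum to 2 (valence 4) → 2 H
  atom 15: C, bond orders sum to 2 (valence 4) → 2 H
  atom 16: C, bond orders sum to 4 (valence 4) → 0 H
  atom 17: O, bond orders sum to 2 (valence 2) → 0 H
  atom 18: N, bond orders sum to 1 (valence 3) → 2 H
Total hydrogens: 29.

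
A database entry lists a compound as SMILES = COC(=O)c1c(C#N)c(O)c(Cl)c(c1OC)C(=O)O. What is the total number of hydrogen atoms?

Walk through each heavy atom and fill implicit hydrogens from standard valence (C 4, N 3, O 2, S 2, halogen 1); for lowercase aromatic atoms, an aromatic c carries 1 H when it has two neighbours and 0 H with three, and aromatic n carries 0 H:
  atom 1: C, bond orders sum to 1 (valence 4) → 3 H
  atom 2: O, bond orders sum to 2 (valence 2) → 0 H
  atom 3: C, bond orders sum to 4 (valence 4) → 0 H
  atom 4: O, bond orders sum to 2 (valence 2) → 0 H
  atom 5: aromatic c, 3 neighbours → 0 H
  atom 6: aromatic c, 3 neighbours → 0 H
  atom 7: C, bond orders sum to 4 (valence 4) → 0 H
  atom 8: N, bond orders sum to 3 (valence 3) → 0 H
  atom 9: aromatic c, 3 neighbours → 0 H
  atom 10: O, bond orders sum to 1 (valence 2) → 1 H
  atom 11: aromatic c, 3 neighbours → 0 H
  atom 12: Cl (halogen, monovalent) → 0 H
  atom 13: aromatic c, 3 neighbours → 0 H
  atom 14: aromatic c, 3 neighbours → 0 H
  atom 15: O, bond orders sum to 2 (valence 2) → 0 H
  atom 16: C, bond orders sum to 1 (valence 4) → 3 H
  atom 17: C, bond orders sum to 4 (valence 4) → 0 H
  atom 18: O, bond orders sum to 2 (valence 2) → 0 H
  atom 19: O, bond orders sum to 1 (valence 2) → 1 H
Total hydrogens: 8.

8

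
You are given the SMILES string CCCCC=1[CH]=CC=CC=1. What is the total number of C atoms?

10

Count every carbon token in the SMILES (each C, including those in ring-closure positions and inside branches).
Carbon count: 10.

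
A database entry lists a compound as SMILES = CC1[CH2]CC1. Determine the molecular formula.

Walk through each heavy atom and fill implicit hydrogens from standard valence (C 4, N 3, O 2, S 2, halogen 1):
  atom 1: C, bond orders sum to 1 (valence 4) → 3 H
  atom 2: C, bond orders sum to 3 (valence 4) → 1 H
  atom 3: C with explicit H count 2
  atom 4: C, bond orders sum to 2 (valence 4) → 2 H
  atom 5: C, bond orders sum to 2 (valence 4) → 2 H
Totals → C:5, H:10.
In Hill order: C5H10.

C5H10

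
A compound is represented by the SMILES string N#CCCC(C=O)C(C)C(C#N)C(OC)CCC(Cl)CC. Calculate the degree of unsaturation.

Molecular formula: C16H25ClN2O2.
DoU = (2C + 2 + N − H − X) / 2, where X is the halogen count and O/S are ignored.
    = (2·16 + 2 + 2 − 25 − 1) / 2 = 10 / 2 = 5.

5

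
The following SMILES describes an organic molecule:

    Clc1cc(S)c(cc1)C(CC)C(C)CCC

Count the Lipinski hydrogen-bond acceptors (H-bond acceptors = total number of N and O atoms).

N atoms: 0; O atoms: 0.
Lipinski HBA = 0 + 0 = 0.

0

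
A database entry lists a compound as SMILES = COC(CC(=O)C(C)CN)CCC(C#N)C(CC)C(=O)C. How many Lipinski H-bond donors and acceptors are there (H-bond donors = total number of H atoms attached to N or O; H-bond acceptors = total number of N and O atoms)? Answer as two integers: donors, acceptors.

Donors: find every N or O and count the H atoms it carries.
  atom 2 (O): bond orders sum to 2 → 0 H
  atom 6 (O): bond orders sum to 2 → 0 H
  atom 10 (N): bond orders sum to 1 → 2 H
  atom 15 (N): bond orders sum to 3 → 0 H
  atom 20 (O): bond orders sum to 2 → 0 H
Lipinski HBD = 2.
Acceptors: N atoms = 2, O atoms = 3 → HBA = 5.

2, 5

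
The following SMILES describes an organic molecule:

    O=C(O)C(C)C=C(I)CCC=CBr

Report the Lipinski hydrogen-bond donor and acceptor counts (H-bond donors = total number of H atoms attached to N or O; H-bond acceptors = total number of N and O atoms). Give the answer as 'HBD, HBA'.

Donors: find every N or O and count the H atoms it carries.
  atom 1 (O): bond orders sum to 2 → 0 H
  atom 3 (O): bond orders sum to 1 → 1 H
Lipinski HBD = 1.
Acceptors: N atoms = 0, O atoms = 2 → HBA = 2.

1, 2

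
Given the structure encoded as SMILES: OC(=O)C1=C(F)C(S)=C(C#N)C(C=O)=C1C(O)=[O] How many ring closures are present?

In SMILES, each pair of matching ring-closure digits denotes one ring-closing bond; the number of such bonds equals the number of independent rings.
Ring-closure bonds here: 1.

1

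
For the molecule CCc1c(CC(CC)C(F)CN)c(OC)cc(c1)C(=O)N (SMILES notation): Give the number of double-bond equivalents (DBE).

Molecular formula: C16H25FN2O2.
DoU = (2C + 2 + N − H − X) / 2, where X is the halogen count and O/S are ignored.
    = (2·16 + 2 + 2 − 25 − 1) / 2 = 10 / 2 = 5.

5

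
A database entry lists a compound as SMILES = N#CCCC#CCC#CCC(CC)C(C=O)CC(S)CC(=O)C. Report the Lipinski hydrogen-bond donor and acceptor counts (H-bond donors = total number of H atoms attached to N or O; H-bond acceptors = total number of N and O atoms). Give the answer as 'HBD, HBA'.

Donors: find every N or O and count the H atoms it carries.
  atom 1 (N): bond orders sum to 3 → 0 H
  atom 16 (O): bond orders sum to 2 → 0 H
  atom 22 (O): bond orders sum to 2 → 0 H
Lipinski HBD = 0.
Acceptors: N atoms = 1, O atoms = 2 → HBA = 3.

0, 3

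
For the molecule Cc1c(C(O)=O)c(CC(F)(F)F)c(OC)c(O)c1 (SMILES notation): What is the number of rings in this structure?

In SMILES, each pair of matching ring-closure digits denotes one ring-closing bond; the number of such bonds equals the number of independent rings.
Ring-closure bonds here: 1.

1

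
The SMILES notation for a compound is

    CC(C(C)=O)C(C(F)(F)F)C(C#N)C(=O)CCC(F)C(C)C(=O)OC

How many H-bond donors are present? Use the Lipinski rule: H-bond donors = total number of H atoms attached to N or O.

0

Donors: find every N or O and count the H atoms it carries.
  atom 5 (O): bond orders sum to 2 → 0 H
  atom 13 (N): bond orders sum to 3 → 0 H
  atom 15 (O): bond orders sum to 2 → 0 H
  atom 23 (O): bond orders sum to 2 → 0 H
  atom 24 (O): bond orders sum to 2 → 0 H
Lipinski HBD = 0.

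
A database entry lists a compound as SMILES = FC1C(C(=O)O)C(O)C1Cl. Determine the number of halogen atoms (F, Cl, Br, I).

2

Halogen atoms appear at heavy-atom positions 1, 10 (1×Cl, 1×F).
Other groups present: 1 carboxylic acid, 1 hydroxyl.
Halogen count: 2.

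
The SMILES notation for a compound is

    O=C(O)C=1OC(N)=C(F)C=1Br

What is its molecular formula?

C5H3BrFNO3

Walk through each heavy atom and fill implicit hydrogens from standard valence (C 4, N 3, O 2, S 2, halogen 1):
  atom 1: O, bond orders sum to 2 (valence 2) → 0 H
  atom 2: C, bond orders sum to 4 (valence 4) → 0 H
  atom 3: O, bond orders sum to 1 (valence 2) → 1 H
  atom 4: C, bond orders sum to 4 (valence 4) → 0 H
  atom 5: O, bond orders sum to 2 (valence 2) → 0 H
  atom 6: C, bond orders sum to 4 (valence 4) → 0 H
  atom 7: N, bond orders sum to 1 (valence 3) → 2 H
  atom 8: C, bond orders sum to 4 (valence 4) → 0 H
  atom 9: F (halogen, monovalent) → 0 H
  atom 10: C, bond orders sum to 4 (valence 4) → 0 H
  atom 11: Br (halogen, monovalent) → 0 H
Totals → C:5, H:3, Br:1, F:1, N:1, O:3.
In Hill order: C5H3BrFNO3.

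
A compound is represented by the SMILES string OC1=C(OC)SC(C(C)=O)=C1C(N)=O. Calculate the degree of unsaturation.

Degree of unsaturation = (number of rings) + (number of π bonds).
Ring closures in the SMILES: 1.
π bonds: 4 double bonds (each 1 DoU) → 4 DoU from unsaturation.
Total DoU = 1 + 4 = 5.

5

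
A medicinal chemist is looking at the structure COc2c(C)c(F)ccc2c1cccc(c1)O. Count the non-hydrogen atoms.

17

Every atom symbol written in the SMILES (organic subset) is one heavy atom; implicit H are not written.
Heavy atoms by element → C:14, F:1, O:2.
Total: 17.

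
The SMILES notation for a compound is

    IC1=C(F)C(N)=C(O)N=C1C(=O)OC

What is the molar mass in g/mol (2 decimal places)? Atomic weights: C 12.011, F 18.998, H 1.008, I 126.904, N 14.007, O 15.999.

First, the molecular formula is C7H6FIN2O3 (counting implicit H from valence).
  C: 7 × 12.011 = 84.077
  F: 1 × 18.998 = 18.998
  H: 6 × 1.008 = 6.048
  I: 1 × 126.904 = 126.904
  N: 2 × 14.007 = 28.014
  O: 3 × 15.999 = 47.997
Sum: 7×12.011 + 1×18.998 + 6×1.008 + 1×126.904 + 2×14.007 + 3×15.999 = 312.038 → 312.04 g/mol.

312.04 g/mol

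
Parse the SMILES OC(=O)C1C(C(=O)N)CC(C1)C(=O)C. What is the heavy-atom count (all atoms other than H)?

Every atom symbol written in the SMILES (organic subset) is one heavy atom; implicit H are not written.
Heavy atoms by element → C:9, N:1, O:4.
Total: 14.

14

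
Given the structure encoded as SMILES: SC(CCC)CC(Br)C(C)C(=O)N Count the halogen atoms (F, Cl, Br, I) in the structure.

Halogen atoms appear at heavy-atom position 8 (1×Br).
Other groups present: 1 amide, 1 thiol.
Halogen count: 1.

1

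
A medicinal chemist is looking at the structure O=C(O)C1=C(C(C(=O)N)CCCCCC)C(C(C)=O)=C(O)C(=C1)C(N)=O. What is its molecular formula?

Walk through each heavy atom and fill implicit hydrogens from standard valence (C 4, N 3, O 2, S 2, halogen 1):
  atom 1: O, bond orders sum to 2 (valence 2) → 0 H
  atom 2: C, bond orders sum to 4 (valence 4) → 0 H
  atom 3: O, bond orders sum to 1 (valence 2) → 1 H
  atom 4: C, bond orders sum to 4 (valence 4) → 0 H
  atom 5: C, bond orders sum to 4 (valence 4) → 0 H
  atom 6: C, bond orders sum to 3 (valence 4) → 1 H
  atom 7: C, bond orders sum to 4 (valence 4) → 0 H
  atom 8: O, bond orders sum to 2 (valence 2) → 0 H
  atom 9: N, bond orders sum to 1 (valence 3) → 2 H
  atom 10: C, bond orders sum to 2 (valence 4) → 2 H
  atom 11: C, bond orders sum to 2 (valence 4) → 2 H
  atom 12: C, bond orders sum to 2 (valence 4) → 2 H
  atom 13: C, bond orders sum to 2 (valence 4) → 2 H
  atom 14: C, bond orders sum to 2 (valence 4) → 2 H
  atom 15: C, bond orders sum to 1 (valence 4) → 3 H
  atom 16: C, bond orders sum to 4 (valence 4) → 0 H
  atom 17: C, bond orders sum to 4 (valence 4) → 0 H
  atom 18: C, bond orders sum to 1 (valence 4) → 3 H
  atom 19: O, bond orders sum to 2 (valence 2) → 0 H
  atom 20: C, bond orders sum to 4 (valence 4) → 0 H
  atom 21: O, bond orders sum to 1 (valence 2) → 1 H
  atom 22: C, bond orders sum to 4 (valence 4) → 0 H
  atom 23: C, bond orders sum to 3 (valence 4) → 1 H
  atom 24: C, bond orders sum to 4 (valence 4) → 0 H
  atom 25: N, bond orders sum to 1 (valence 3) → 2 H
  atom 26: O, bond orders sum to 2 (valence 2) → 0 H
Totals → C:18, H:24, N:2, O:6.
In Hill order: C18H24N2O6.

C18H24N2O6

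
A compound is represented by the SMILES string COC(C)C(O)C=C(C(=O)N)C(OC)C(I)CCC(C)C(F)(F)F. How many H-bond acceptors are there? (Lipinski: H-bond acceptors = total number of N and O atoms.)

5

N atoms: 1; O atoms: 4.
Lipinski HBA = 1 + 4 = 5.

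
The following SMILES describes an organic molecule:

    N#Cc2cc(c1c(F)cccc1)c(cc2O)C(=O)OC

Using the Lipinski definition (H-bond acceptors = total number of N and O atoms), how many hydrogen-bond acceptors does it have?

N atoms: 1; O atoms: 3.
Lipinski HBA = 1 + 3 = 4.

4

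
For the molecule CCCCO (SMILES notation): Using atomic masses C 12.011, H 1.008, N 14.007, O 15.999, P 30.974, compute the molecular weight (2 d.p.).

First, the molecular formula is C4H10O (counting implicit H from valence).
  C: 4 × 12.011 = 48.044
  H: 10 × 1.008 = 10.080
  O: 1 × 15.999 = 15.999
Sum: 4×12.011 + 10×1.008 + 1×15.999 = 74.123 → 74.12 g/mol.

74.12 g/mol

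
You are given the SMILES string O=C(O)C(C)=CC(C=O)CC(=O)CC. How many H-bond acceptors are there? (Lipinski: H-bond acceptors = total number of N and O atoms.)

N atoms: 0; O atoms: 4.
Lipinski HBA = 0 + 4 = 4.

4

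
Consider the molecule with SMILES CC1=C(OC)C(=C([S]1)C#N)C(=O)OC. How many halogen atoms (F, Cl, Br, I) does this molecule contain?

0

Scan the SMILES for the halogen motif — none present.
Groups that are present: 1 ester, 1 ether, 1 nitrile.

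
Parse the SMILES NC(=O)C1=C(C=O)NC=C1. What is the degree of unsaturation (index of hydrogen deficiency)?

Degree of unsaturation = (number of rings) + (number of π bonds).
Ring closures in the SMILES: 1.
π bonds: 4 double bonds (each 1 DoU) → 4 DoU from unsaturation.
Total DoU = 1 + 4 = 5.

5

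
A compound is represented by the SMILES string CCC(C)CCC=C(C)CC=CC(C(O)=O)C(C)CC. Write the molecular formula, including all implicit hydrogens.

Walk through each heavy atom and fill implicit hydrogens from standard valence (C 4, N 3, O 2, S 2, halogen 1):
  atom 1: C, bond orders sum to 1 (valence 4) → 3 H
  atom 2: C, bond orders sum to 2 (valence 4) → 2 H
  atom 3: C, bond orders sum to 3 (valence 4) → 1 H
  atom 4: C, bond orders sum to 1 (valence 4) → 3 H
  atom 5: C, bond orders sum to 2 (valence 4) → 2 H
  atom 6: C, bond orders sum to 2 (valence 4) → 2 H
  atom 7: C, bond orders sum to 3 (valence 4) → 1 H
  atom 8: C, bond orders sum to 4 (valence 4) → 0 H
  atom 9: C, bond orders sum to 1 (valence 4) → 3 H
  atom 10: C, bond orders sum to 2 (valence 4) → 2 H
  atom 11: C, bond orders sum to 3 (valence 4) → 1 H
  atom 12: C, bond orders sum to 3 (valence 4) → 1 H
  atom 13: C, bond orders sum to 3 (valence 4) → 1 H
  atom 14: C, bond orders sum to 4 (valence 4) → 0 H
  atom 15: O, bond orders sum to 1 (valence 2) → 1 H
  atom 16: O, bond orders sum to 2 (valence 2) → 0 H
  atom 17: C, bond orders sum to 3 (valence 4) → 1 H
  atom 18: C, bond orders sum to 1 (valence 4) → 3 H
  atom 19: C, bond orders sum to 2 (valence 4) → 2 H
  atom 20: C, bond orders sum to 1 (valence 4) → 3 H
Totals → C:18, H:32, O:2.
In Hill order: C18H32O2.

C18H32O2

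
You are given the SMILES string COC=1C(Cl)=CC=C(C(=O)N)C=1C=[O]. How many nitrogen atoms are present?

1

Scan the SMILES for N atoms (remember two-letter symbols like Cl and Br are single atoms).
Nitrogen count: 1.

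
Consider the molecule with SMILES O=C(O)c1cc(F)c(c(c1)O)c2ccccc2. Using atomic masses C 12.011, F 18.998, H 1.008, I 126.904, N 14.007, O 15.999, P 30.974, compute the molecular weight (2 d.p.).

232.21 g/mol

First, the molecular formula is C13H9FO3 (counting implicit H from valence).
  C: 13 × 12.011 = 156.143
  F: 1 × 18.998 = 18.998
  H: 9 × 1.008 = 9.072
  O: 3 × 15.999 = 47.997
Sum: 13×12.011 + 1×18.998 + 9×1.008 + 3×15.999 = 232.210 → 232.21 g/mol.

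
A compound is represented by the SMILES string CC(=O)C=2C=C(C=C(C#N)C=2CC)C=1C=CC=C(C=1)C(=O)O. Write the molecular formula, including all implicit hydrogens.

C18H15NO3

Walk through each heavy atom and fill implicit hydrogens from standard valence (C 4, N 3, O 2, S 2, halogen 1):
  atom 1: C, bond orders sum to 1 (valence 4) → 3 H
  atom 2: C, bond orders sum to 4 (valence 4) → 0 H
  atom 3: O, bond orders sum to 2 (valence 2) → 0 H
  atom 4: C, bond orders sum to 4 (valence 4) → 0 H
  atom 5: C, bond orders sum to 3 (valence 4) → 1 H
  atom 6: C, bond orders sum to 4 (valence 4) → 0 H
  atom 7: C, bond orders sum to 3 (valence 4) → 1 H
  atom 8: C, bond orders sum to 4 (valence 4) → 0 H
  atom 9: C, bond orders sum to 4 (valence 4) → 0 H
  atom 10: N, bond orders sum to 3 (valence 3) → 0 H
  atom 11: C, bond orders sum to 4 (valence 4) → 0 H
  atom 12: C, bond orders sum to 2 (valence 4) → 2 H
  atom 13: C, bond orders sum to 1 (valence 4) → 3 H
  atom 14: C, bond orders sum to 4 (valence 4) → 0 H
  atom 15: C, bond orders sum to 3 (valence 4) → 1 H
  atom 16: C, bond orders sum to 3 (valence 4) → 1 H
  atom 17: C, bond orders sum to 3 (valence 4) → 1 H
  atom 18: C, bond orders sum to 4 (valence 4) → 0 H
  atom 19: C, bond orders sum to 3 (valence 4) → 1 H
  atom 20: C, bond orders sum to 4 (valence 4) → 0 H
  atom 21: O, bond orders sum to 2 (valence 2) → 0 H
  atom 22: O, bond orders sum to 1 (valence 2) → 1 H
Totals → C:18, H:15, N:1, O:3.
In Hill order: C18H15NO3.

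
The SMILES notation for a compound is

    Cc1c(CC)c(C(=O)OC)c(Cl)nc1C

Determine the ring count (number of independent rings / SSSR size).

1

In SMILES, each pair of matching ring-closure digits denotes one ring-closing bond; the number of such bonds equals the number of independent rings.
Ring-closure bonds here: 1.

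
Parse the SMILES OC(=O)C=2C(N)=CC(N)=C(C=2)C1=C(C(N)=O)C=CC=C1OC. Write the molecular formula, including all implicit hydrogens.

Walk through each heavy atom and fill implicit hydrogens from standard valence (C 4, N 3, O 2, S 2, halogen 1):
  atom 1: O, bond orders sum to 1 (valence 2) → 1 H
  atom 2: C, bond orders sum to 4 (valence 4) → 0 H
  atom 3: O, bond orders sum to 2 (valence 2) → 0 H
  atom 4: C, bond orders sum to 4 (valence 4) → 0 H
  atom 5: C, bond orders sum to 4 (valence 4) → 0 H
  atom 6: N, bond orders sum to 1 (valence 3) → 2 H
  atom 7: C, bond orders sum to 3 (valence 4) → 1 H
  atom 8: C, bond orders sum to 4 (valence 4) → 0 H
  atom 9: N, bond orders sum to 1 (valence 3) → 2 H
  atom 10: C, bond orders sum to 4 (valence 4) → 0 H
  atom 11: C, bond orders sum to 3 (valence 4) → 1 H
  atom 12: C, bond orders sum to 4 (valence 4) → 0 H
  atom 13: C, bond orders sum to 4 (valence 4) → 0 H
  atom 14: C, bond orders sum to 4 (valence 4) → 0 H
  atom 15: N, bond orders sum to 1 (valence 3) → 2 H
  atom 16: O, bond orders sum to 2 (valence 2) → 0 H
  atom 17: C, bond orders sum to 3 (valence 4) → 1 H
  atom 18: C, bond orders sum to 3 (valence 4) → 1 H
  atom 19: C, bond orders sum to 3 (valence 4) → 1 H
  atom 20: C, bond orders sum to 4 (valence 4) → 0 H
  atom 21: O, bond orders sum to 2 (valence 2) → 0 H
  atom 22: C, bond orders sum to 1 (valence 4) → 3 H
Totals → C:15, H:15, N:3, O:4.
In Hill order: C15H15N3O4.

C15H15N3O4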